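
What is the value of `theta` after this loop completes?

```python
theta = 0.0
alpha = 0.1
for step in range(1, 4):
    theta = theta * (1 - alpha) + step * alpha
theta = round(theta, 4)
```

Moving average with lr=0.1
`theta` takes the values: 0.0 → 0.1 → 0.29 → 0.561

Answer: 0.561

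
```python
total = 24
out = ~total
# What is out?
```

Trace:
`total = 24` → total = 24
`out = ~total` → out = -25
So out = -25

Answer: -25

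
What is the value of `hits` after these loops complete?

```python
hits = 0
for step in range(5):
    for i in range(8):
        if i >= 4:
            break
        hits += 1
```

Inner breaks at 4, outer runs 5 times
`hits` takes the values: 0 → 1 → 2 → 3 → 4 → 5 → 6 → 7 → 8 → 9 → 10 → 11 → 12 → 13 → 14 → 15 → 16 → 17 → 18 → 19 → 20

Answer: 20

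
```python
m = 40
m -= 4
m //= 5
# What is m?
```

Trace:
`m = 40` → m = 40
`m -= 4` → m = 36
`m //= 5` → m = 7
So m = 7

Answer: 7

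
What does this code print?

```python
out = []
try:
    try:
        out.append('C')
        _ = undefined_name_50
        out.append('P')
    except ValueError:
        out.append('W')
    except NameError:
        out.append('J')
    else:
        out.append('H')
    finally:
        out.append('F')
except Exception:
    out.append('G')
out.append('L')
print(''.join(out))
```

Execution trace: 'C' (inner try body) → 'J' (inner except NameError) → 'F' (inner finally) → 'L' (after the try/except). Output: CJFL

Answer: CJFL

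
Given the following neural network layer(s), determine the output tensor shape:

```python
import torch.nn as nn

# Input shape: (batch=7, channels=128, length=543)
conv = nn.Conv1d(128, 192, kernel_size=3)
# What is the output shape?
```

Input: (7, 128, 543) -> Output: (7, 192, 541)

Answer: (7, 192, 541)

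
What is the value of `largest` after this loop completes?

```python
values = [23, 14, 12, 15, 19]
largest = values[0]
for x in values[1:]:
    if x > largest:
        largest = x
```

Maximum of [23, 14, 12, 15, 19]
`largest` takes the values: 23

Answer: 23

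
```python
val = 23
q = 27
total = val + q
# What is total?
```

Trace:
`val = 23` → val = 23
`q = 27` → q = 27
`total = val + q` → total = 50
So total = 50

Answer: 50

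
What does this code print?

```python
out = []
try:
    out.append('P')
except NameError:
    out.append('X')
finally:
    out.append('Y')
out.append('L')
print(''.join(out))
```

Execution trace: 'P' (try body, no exception) → 'Y' (finally) → 'L' (after the try/except). Output: PYL

Answer: PYL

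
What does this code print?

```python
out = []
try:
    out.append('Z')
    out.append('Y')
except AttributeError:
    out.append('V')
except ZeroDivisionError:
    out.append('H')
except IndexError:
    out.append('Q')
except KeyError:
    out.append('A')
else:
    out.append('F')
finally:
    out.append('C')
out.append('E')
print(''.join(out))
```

Execution trace: 'Z' (try body) → 'Y' (try body, no exception) → 'F' (else) → 'C' (finally) → 'E' (after the try/except). Output: ZYFCE

Answer: ZYFCE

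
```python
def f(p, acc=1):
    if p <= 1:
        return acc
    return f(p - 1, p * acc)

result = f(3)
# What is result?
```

Accumulator trace (n, acc): (3, 1) -> (2, 3) -> (1, 6) -> return 6

Answer: 6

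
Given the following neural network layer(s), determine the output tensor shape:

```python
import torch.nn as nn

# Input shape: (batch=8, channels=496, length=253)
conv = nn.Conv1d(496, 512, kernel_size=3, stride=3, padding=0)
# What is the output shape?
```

Input: (8, 496, 253) -> Output: (8, 512, 84)

Answer: (8, 512, 84)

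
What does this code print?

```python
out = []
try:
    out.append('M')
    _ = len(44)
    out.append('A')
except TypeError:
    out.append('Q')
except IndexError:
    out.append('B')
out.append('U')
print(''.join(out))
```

Execution trace: 'M' (try body) → 'Q' (except TypeError) → 'U' (after the try/except). Output: MQU

Answer: MQU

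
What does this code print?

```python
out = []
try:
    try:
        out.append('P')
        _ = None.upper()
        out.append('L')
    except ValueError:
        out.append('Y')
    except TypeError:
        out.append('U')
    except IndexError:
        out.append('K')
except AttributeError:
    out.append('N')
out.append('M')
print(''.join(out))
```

Execution trace: 'P' (try body) → 'N' (outer except AttributeError) → 'M' (after the try/except). Output: PNM

Answer: PNM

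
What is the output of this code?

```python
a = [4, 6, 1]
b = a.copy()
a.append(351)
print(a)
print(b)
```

Key concept: list.copy() creates independent copy.
Step by step:
`a = [4, 6, 1]` → a = [4, 6, 1]
`b = a.copy()` → b = [4, 6, 1]
`a.append(351)` → a = [4, 6, 1, 351]
`print(a)` → prints [4, 6, 1, 351]
`print(b)` → prints [4, 6, 1]

Answer:
[4, 6, 1, 351]
[4, 6, 1]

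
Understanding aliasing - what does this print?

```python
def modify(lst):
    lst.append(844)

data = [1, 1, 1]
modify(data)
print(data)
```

Key concept: function modifies passed list.
Step by step:
`data = [1, 1, 1]` → data = [1, 1, 1]
`modify(data)` → data = [1, 1, 1, 844]
`print(data)` → prints [1, 1, 1, 844]

Answer: [1, 1, 1, 844]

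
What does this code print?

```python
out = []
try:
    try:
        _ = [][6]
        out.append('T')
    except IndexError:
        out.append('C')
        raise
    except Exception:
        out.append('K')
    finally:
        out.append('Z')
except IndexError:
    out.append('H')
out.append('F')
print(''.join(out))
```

Execution trace: 'C' (inner except IndexError) → 'Z' (inner finally) → 'H' (outer except IndexError) → 'F' (after the try/except). Output: CZHF

Answer: CZHF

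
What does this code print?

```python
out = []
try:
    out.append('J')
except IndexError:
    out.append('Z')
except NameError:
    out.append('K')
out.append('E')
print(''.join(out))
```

Execution trace: 'J' (try body, no exception) → 'E' (after the try/except). Output: JE

Answer: JE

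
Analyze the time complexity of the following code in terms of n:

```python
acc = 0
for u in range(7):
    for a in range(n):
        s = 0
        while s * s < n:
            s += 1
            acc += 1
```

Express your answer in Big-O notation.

Each loop level contributes: 1 × n × √n. Multiplying the contributions gives O(n√n).

Answer: O(n√n)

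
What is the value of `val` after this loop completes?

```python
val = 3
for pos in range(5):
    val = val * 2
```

Multiply by 2, 5 times: 3 * 2^5 = 96
`val` takes the values: 3 → 6 → 12 → 24 → 48 → 96

Answer: 96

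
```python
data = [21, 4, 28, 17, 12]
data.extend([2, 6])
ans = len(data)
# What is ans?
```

Trace:
`data = [21, 4, 28, 17, 12]` → data = [21, 4, 28, 17, 12]
`data.extend([2, 6])` → data = [21, 4, 28, 17, 12, 2, 6]
`ans = len(data)` → ans = 7
So ans = 7

Answer: 7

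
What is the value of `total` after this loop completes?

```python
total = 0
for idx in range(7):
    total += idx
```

Sum of 0 to 6 = 21
`total` takes the values: 0 → 1 → 3 → 6 → 10 → 15 → 21

Answer: 21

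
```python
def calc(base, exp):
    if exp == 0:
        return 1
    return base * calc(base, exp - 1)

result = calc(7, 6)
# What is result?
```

calc(7, 6) = 7 * 7 * 7 * 7 * 7 * 7 = 117649

Answer: 117649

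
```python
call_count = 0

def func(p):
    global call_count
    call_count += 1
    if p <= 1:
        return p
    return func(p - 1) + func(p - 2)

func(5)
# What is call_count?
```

Calls(p) = 1 + Calls(p-1) + Calls(p-2); Calls(0)=Calls(1)=1. For p=5 this gives 15.

Answer: 15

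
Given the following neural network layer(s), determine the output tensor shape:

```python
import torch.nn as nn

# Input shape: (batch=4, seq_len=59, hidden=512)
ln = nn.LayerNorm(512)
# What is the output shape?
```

Input: (4, 59, 512) -> Output: (4, 59, 512)

Answer: (4, 59, 512)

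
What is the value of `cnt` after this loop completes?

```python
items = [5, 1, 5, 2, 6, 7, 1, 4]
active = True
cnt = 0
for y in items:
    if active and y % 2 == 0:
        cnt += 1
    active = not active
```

Count even values at even positions
`cnt` takes the values: 0 → 1

Answer: 1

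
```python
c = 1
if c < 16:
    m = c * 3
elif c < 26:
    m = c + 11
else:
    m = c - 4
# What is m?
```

Trace:
`c = 1` → c = 1
`if c < 16: ...` → c < 16 is True → m = 3
So m = 3

Answer: 3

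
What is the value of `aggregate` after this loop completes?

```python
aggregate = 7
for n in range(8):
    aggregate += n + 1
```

Start at 7, add 1 to 8 = 43
`aggregate` takes the values: 7 → 8 → 10 → 13 → 17 → 22 → 28 → 35 → 43

Answer: 43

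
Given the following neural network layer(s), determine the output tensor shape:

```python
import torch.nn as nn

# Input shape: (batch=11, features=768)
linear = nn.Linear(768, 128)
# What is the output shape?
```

Input: (11, 768) -> Output: (11, 128)

Answer: (11, 128)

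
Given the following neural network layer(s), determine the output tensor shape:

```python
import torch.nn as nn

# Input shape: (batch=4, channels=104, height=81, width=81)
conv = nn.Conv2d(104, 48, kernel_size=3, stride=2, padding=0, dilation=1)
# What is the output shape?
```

Input: (4, 104, 81, 81) -> Output: (4, 48, 40, 40)

Answer: (4, 48, 40, 40)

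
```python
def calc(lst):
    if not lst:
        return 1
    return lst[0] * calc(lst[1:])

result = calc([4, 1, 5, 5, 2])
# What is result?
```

Product over [4, 1, 5, 5, 2] = 4 * 1 * 5 * 5 * 2 = 200

Answer: 200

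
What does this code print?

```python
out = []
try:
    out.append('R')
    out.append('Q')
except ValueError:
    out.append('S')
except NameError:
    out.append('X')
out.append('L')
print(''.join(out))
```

Execution trace: 'R' (try body) → 'Q' (try body, no exception) → 'L' (after the try/except). Output: RQL

Answer: RQL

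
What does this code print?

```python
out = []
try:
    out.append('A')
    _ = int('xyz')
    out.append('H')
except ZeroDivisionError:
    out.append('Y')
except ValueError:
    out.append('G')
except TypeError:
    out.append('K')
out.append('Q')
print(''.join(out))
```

Execution trace: 'A' (try body) → 'G' (except ValueError) → 'Q' (after the try/except). Output: AGQ

Answer: AGQ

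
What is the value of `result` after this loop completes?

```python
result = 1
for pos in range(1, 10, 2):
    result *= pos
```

Product of 1, 3, 5, ... up to 9
`result` takes the values: 1 → 3 → 15 → 105 → 945

Answer: 945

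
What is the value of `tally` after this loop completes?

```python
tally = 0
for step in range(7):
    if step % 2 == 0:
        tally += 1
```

Count numbers divisible by 2 in range(7)
`tally` takes the values: 0 → 1 → 2 → 3 → 4

Answer: 4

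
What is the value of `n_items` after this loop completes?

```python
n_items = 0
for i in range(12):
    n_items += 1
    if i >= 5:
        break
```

Loop breaks when i reaches 5, n_items is 6
`n_items` takes the values: 0 → 1 → 2 → 3 → 4 → 5 → 6

Answer: 6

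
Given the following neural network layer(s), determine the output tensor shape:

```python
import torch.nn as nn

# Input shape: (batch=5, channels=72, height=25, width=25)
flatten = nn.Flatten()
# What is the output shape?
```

Input: (5, 72, 25, 25) -> Output: (5, 45000)

Answer: (5, 45000)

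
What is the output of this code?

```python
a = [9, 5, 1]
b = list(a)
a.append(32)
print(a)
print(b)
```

Key concept: list() constructor creates copy.
Step by step:
`a = [9, 5, 1]` → a = [9, 5, 1]
`b = list(a)` → b = [9, 5, 1]
`a.append(32)` → a = [9, 5, 1, 32]
`print(a)` → prints [9, 5, 1, 32]
`print(b)` → prints [9, 5, 1]

Answer:
[9, 5, 1, 32]
[9, 5, 1]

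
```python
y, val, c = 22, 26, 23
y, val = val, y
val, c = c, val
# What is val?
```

Trace:
`y, val, c = 22, 26, 23` → y = 22; val = 26; c = 23
`y, val = val, y` → y = 26; val = 22
`val, c = c, val` → val = 23; c = 22
So val = 23

Answer: 23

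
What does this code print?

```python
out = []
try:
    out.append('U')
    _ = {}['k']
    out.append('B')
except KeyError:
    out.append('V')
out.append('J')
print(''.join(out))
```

Execution trace: 'U' (try body) → 'V' (except KeyError) → 'J' (after the try/except). Output: UVJ

Answer: UVJ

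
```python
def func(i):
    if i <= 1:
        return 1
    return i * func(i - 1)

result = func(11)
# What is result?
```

func(11) = 11 * 10 * 9 * 8 * 7 * 6 * 5 * 4 * 3 * 2 * 1 = 39916800

Answer: 39916800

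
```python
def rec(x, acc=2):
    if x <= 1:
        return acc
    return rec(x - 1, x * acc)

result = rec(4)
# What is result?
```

Accumulator trace (n, acc): (4, 2) -> (3, 8) -> (2, 24) -> (1, 48) -> return 48

Answer: 48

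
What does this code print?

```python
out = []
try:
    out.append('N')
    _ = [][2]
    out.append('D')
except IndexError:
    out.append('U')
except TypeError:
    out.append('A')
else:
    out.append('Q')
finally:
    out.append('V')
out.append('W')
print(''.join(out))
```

Execution trace: 'N' (try body) → 'U' (except IndexError) → 'V' (finally) → 'W' (after the try/except). Output: NUVW

Answer: NUVW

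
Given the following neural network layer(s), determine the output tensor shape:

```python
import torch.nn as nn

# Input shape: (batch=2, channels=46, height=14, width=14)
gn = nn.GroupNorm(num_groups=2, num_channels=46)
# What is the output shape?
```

Input: (2, 46, 14, 14) -> Output: (2, 46, 14, 14)

Answer: (2, 46, 14, 14)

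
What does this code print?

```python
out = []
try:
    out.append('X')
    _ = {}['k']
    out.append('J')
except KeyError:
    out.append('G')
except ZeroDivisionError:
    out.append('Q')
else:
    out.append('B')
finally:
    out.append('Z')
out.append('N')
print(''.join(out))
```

Execution trace: 'X' (try body) → 'G' (except KeyError) → 'Z' (finally) → 'N' (after the try/except). Output: XGZN

Answer: XGZN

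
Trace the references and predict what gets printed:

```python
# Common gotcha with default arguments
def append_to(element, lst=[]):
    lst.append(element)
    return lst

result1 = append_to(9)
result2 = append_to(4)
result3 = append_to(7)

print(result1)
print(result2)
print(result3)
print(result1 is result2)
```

Key concept: mutable default argument gotcha.
Step by step:
`result1 = append_to(9)` → result1 = [9]
`result2 = append_to(4)` → result1 = [9, 4] (same object as result2); result2 = [9, 4] (same object as result1)
`result3 = append_to(7)` → result1 = [9, 4, 7] (same object as result2, result3); result2 = [9, 4, 7] (same object as result1, result3); result3 = [9, 4, 7] (same object as result1, result2)
`print(result1)` → prints [9, 4, 7]
`print(result2)` → prints [9, 4, 7]
`print(result3)` → prints [9, 4, 7]
`print(result1 is result2)` → prints True

Answer:
[9, 4, 7]
[9, 4, 7]
[9, 4, 7]
True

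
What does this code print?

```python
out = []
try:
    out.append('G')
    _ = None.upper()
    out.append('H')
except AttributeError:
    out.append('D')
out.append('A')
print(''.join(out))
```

Execution trace: 'G' (try body) → 'D' (except AttributeError) → 'A' (after the try/except). Output: GDA

Answer: GDA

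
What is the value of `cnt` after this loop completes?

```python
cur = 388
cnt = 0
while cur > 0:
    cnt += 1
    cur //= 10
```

Count digits by repeated division by 10
`cnt` takes the values: 0 → 1 → 2 → 3

Answer: 3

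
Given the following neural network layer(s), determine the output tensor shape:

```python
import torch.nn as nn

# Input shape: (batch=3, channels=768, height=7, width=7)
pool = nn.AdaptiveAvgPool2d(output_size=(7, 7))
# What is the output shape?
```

Input: (3, 768, 7, 7) -> Output: (3, 768, 7, 7)

Answer: (3, 768, 7, 7)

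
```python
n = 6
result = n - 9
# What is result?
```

Trace:
`n = 6` → n = 6
`result = n - 9` → result = -3
So result = -3

Answer: -3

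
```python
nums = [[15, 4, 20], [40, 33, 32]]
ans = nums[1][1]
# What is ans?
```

Trace:
`nums = [[15, 4, 20], [40, 33, 32]]` → nums = [[15, 4, 20], [40, 33, 32]]
`ans = nums[1][1]` → ans = 33
So ans = 33

Answer: 33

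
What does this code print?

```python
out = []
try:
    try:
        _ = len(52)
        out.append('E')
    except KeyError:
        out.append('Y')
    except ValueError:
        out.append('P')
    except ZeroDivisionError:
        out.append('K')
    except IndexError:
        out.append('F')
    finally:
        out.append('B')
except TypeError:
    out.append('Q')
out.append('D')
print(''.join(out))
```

Execution trace: 'B' (finally) → 'Q' (outer except TypeError) → 'D' (after the try/except). Output: BQD

Answer: BQD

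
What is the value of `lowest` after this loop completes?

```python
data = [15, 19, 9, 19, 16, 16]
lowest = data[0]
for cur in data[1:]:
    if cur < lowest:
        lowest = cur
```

Minimum of [15, 19, 9, 19, 16, 16]
`lowest` takes the values: 15 → 9

Answer: 9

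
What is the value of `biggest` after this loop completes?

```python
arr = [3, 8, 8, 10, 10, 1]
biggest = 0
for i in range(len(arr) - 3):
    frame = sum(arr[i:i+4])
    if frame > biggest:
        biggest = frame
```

Max sum of 4-element window in [3, 8, 8, 10, 10, 1]
`biggest` takes the values: 0 → 29 → 36

Answer: 36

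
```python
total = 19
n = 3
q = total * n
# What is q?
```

Trace:
`total = 19` → total = 19
`n = 3` → n = 3
`q = total * n` → q = 57
So q = 57

Answer: 57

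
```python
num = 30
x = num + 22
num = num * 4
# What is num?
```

Trace:
`num = 30` → num = 30
`x = num + 22` → x = 52
`num = num * 4` → num = 120
So num = 120

Answer: 120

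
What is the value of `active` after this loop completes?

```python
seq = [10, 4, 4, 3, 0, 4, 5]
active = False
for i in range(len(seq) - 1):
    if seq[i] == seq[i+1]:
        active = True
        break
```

Check consecutive duplicates in [10, 4, 4, 3, 0, 4, 5]
`active` takes the values: False → True

Answer: True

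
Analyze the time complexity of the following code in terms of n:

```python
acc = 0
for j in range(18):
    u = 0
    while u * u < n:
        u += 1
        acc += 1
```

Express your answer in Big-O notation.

Each loop level contributes: 1 × √n. Multiplying the contributions gives O(√n).

Answer: O(√n)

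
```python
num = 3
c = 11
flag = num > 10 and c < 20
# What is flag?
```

Trace:
`num = 3` → num = 3
`c = 11` → c = 11
`flag = num > 10 and c < 20` → flag = False
So flag = False

Answer: False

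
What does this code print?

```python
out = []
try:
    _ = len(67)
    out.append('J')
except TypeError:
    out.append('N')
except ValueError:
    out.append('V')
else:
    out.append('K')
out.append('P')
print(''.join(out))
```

Execution trace: 'N' (except TypeError) → 'P' (after the try/except). Output: NP

Answer: NP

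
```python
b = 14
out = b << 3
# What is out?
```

Trace:
`b = 14` → b = 14
`out = b << 3` → out = 112
So out = 112

Answer: 112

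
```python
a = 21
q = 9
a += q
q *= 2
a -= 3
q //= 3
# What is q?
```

Trace:
`a = 21` → a = 21
`q = 9` → q = 9
`a += q` → a = 30
`q *= 2` → q = 18
`a -= 3` → a = 27
`q //= 3` → q = 6
So q = 6

Answer: 6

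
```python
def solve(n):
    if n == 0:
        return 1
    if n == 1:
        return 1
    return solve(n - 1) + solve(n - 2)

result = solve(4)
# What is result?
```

Build up from base cases: solve(0)=1, solve(1)=1, solve(2)=2, solve(3)=3, solve(4)=5

Answer: 5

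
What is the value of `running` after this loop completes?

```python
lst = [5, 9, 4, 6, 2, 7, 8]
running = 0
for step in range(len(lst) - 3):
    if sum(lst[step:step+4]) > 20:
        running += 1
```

Count windows with sum > 20
`running` takes the values: 0 → 1 → 2 → 3

Answer: 3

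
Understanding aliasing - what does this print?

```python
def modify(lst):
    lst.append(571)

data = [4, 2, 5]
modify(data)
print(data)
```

Key concept: function modifies passed list.
Step by step:
`data = [4, 2, 5]` → data = [4, 2, 5]
`modify(data)` → data = [4, 2, 5, 571]
`print(data)` → prints [4, 2, 5, 571]

Answer: [4, 2, 5, 571]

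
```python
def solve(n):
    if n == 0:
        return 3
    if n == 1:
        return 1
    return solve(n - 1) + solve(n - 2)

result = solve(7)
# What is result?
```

Build up from base cases: solve(0)=3, solve(1)=1, solve(2)=4, solve(3)=5, solve(4)=9, solve(5)=14, solve(6)=23, ..., solve(7)=37

Answer: 37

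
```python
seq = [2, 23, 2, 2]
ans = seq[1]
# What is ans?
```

Trace:
`seq = [2, 23, 2, 2]` → seq = [2, 23, 2, 2]
`ans = seq[1]` → ans = 23
So ans = 23

Answer: 23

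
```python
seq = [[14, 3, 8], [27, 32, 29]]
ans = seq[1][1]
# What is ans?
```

Trace:
`seq = [[14, 3, 8], [27, 32, 29]]` → seq = [[14, 3, 8], [27, 32, 29]]
`ans = seq[1][1]` → ans = 32
So ans = 32

Answer: 32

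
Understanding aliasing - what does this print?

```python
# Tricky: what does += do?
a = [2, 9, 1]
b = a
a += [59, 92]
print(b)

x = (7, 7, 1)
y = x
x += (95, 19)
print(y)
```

Key concept: += behavior differs for mutable vs immutable.
Step by step:
`a = [2, 9, 1]` → a = [2, 9, 1]
`b = a` → b = [2, 9, 1] (same object as a)
`a += [59, 92]` → a = [2, 9, 1, 59, 92] (same object as b); b = [2, 9, 1, 59, 92] (same object as a)
`print(b)` → prints [2, 9, 1, 59, 92]
`x = (7, 7, 1)` → x = (7, 7, 1)
`y = x` → y = (7, 7, 1)
`x += (95, 19)` → x = (7, 7, 1, 95, 19)
`print(y)` → prints (7, 7, 1)

Answer:
[2, 9, 1, 59, 92]
(7, 7, 1)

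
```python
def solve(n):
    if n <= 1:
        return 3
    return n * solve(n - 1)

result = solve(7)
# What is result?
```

solve(7) = 7 * 6 * 5 * 4 * 3 * 2 * 3 = 15120

Answer: 15120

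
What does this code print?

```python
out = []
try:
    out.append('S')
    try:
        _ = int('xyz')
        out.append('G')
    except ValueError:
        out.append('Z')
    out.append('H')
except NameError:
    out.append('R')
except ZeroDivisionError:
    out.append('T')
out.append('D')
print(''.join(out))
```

Execution trace: 'S' (try body) → 'Z' (inner except ValueError) → 'H' (try body, no exception) → 'D' (after the try/except). Output: SZHD

Answer: SZHD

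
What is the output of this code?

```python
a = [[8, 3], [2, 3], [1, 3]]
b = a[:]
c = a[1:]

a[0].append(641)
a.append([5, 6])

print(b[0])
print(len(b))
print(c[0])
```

Key concept: slice with nested mutation.
Step by step:
`a = [[8, 3], [2, 3], [1, 3]]` → a = [[8, 3], [2, 3], [1, 3]]
`b = a[:]` → b = [[8, 3], [2, 3], [1, 3]]
`c = a[1:]` → c = [[2, 3], [1, 3]]
`a[0].append(641)` → a = [[8, 3, 641], [2, 3], [1, 3]]; b = [[8, 3, 641], [2, 3], [1, 3]]
`a.append([5, 6])` → a = [[8, 3, 641], [2, 3], [1, 3], [5, 6]]
`print(b[0])` → prints [8, 3, 641]
`print(len(b))` → prints 3
`print(c[0])` → prints [2, 3]

Answer:
[8, 3, 641]
3
[2, 3]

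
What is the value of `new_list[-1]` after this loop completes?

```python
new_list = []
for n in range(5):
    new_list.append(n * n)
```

Last element of squares 0 to 4
`new_list` takes the values: [] → [0] → [0, 1] → [0, 1, 4] → [0, 1, 4, 9] → [0, 1, 4, 9, 16]
So `new_list[-1]` = 16

Answer: 16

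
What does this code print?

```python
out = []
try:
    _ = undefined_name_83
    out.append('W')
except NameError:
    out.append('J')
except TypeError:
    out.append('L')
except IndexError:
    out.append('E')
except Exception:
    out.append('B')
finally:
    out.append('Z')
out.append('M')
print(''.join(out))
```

Execution trace: 'J' (except NameError) → 'Z' (finally) → 'M' (after the try/except). Output: JZM

Answer: JZM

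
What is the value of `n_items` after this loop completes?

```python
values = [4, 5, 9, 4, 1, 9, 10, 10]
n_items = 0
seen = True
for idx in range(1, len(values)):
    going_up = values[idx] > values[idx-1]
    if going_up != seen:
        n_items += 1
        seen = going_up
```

Count direction changes in [4, 5, 9, 4, 1, 9, 10, 10]
`n_items` takes the values: 0 → 1 → 2 → 3

Answer: 3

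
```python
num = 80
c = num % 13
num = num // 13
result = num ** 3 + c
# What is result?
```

Trace:
`num = 80` → num = 80
`c = num % 13` → c = 2
`num = num // 13` → num = 6
`result = num ** 3 + c` → result = 218
So result = 218

Answer: 218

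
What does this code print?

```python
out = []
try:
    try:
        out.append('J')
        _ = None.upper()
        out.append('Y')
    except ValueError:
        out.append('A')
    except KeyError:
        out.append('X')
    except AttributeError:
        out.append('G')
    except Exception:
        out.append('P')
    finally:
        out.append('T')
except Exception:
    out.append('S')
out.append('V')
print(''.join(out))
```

Execution trace: 'J' (inner try body) → 'G' (inner except AttributeError) → 'T' (inner finally) → 'V' (after the try/except). Output: JGTV

Answer: JGTV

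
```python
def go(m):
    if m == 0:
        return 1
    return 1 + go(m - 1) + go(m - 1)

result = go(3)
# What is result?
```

go(m) = 1 + 2·go(m-1), go(0)=1. Closed form: (1+1)·2^3 - 1 = 15.

Answer: 15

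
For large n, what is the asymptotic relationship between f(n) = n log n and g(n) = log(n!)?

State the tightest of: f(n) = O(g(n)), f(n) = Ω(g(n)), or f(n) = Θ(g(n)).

n log n vs log(n!): f(n) = Θ(g(n)) — they are asymptotically equivalent (Stirling's approximation).

Answer: f(n) = Θ(g(n)) — they are asymptotically equivalent (Stirling's approximation).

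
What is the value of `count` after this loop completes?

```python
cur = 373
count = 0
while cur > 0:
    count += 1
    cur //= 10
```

Count digits by repeated division by 10
`count` takes the values: 0 → 1 → 2 → 3

Answer: 3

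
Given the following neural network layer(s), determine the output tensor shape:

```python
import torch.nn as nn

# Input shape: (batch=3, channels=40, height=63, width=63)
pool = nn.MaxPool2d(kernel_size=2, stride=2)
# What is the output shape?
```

Input: (3, 40, 63, 63) -> Output: (3, 40, 31, 31)

Answer: (3, 40, 31, 31)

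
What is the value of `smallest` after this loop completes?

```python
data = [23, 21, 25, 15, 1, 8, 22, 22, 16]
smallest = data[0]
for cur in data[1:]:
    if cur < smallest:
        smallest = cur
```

Minimum of [23, 21, 25, 15, 1, 8, 22, 22, 16]
`smallest` takes the values: 23 → 21 → 15 → 1

Answer: 1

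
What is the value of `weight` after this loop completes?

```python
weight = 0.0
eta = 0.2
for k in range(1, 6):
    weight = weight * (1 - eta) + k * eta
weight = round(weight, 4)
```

Moving average with lr=0.2
`weight` takes the values: 0.0 → 0.2 → 0.56 → 1.048 → 1.6384 → 2.31072 → 2.3107

Answer: 2.3107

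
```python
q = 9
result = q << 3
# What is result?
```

Trace:
`q = 9` → q = 9
`result = q << 3` → result = 72
So result = 72

Answer: 72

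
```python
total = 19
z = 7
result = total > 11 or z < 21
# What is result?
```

Trace:
`total = 19` → total = 19
`z = 7` → z = 7
`result = total > 11 or z < 21` → result = True
So result = True

Answer: True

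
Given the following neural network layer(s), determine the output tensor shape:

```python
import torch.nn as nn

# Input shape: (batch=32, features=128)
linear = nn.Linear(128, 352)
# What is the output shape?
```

Input: (32, 128) -> Output: (32, 352)

Answer: (32, 352)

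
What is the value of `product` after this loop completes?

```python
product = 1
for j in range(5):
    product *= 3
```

3^5 = 243
`product` takes the values: 1 → 3 → 9 → 27 → 81 → 243

Answer: 243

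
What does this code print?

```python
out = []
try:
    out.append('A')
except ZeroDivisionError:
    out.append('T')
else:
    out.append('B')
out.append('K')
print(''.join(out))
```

Execution trace: 'A' (try body, no exception) → 'B' (else) → 'K' (after the try/except). Output: ABK

Answer: ABK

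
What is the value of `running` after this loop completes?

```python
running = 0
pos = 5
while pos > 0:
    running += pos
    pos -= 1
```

Sum 5 down to 1
`running` takes the values: 0 → 5 → 9 → 12 → 14 → 15

Answer: 15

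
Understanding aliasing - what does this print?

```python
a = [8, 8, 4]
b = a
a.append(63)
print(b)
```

Key concept: basic list aliasing.
Step by step:
`a = [8, 8, 4]` → a = [8, 8, 4]
`b = a` → b = [8, 8, 4] (same object as a)
`a.append(63)` → a = [8, 8, 4, 63] (same object as b); b = [8, 8, 4, 63] (same object as a)
`print(b)` → prints [8, 8, 4, 63]

Answer: [8, 8, 4, 63]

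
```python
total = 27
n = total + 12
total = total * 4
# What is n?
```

Trace:
`total = 27` → total = 27
`n = total + 12` → n = 39
`total = total * 4` → total = 108
So n = 39

Answer: 39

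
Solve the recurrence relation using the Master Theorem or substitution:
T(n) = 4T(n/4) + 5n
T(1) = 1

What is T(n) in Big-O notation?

By Master Theorem: a=4, b=4, f(n)=5n. Since log_4(4) = 1 and f(n) = Θ(n^1), Case 2 applies. T(n) = O(n log n).

Answer: O(n log n)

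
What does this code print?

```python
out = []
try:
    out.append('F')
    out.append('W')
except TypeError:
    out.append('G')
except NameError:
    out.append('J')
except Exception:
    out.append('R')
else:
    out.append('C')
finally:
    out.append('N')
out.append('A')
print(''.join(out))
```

Execution trace: 'F' (try body) → 'W' (try body, no exception) → 'C' (else) → 'N' (finally) → 'A' (after the try/except). Output: FWCNA

Answer: FWCNA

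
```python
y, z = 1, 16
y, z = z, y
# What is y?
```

Trace:
`y, z = 1, 16` → y = 1; z = 16
`y, z = z, y` → y = 16; z = 1
So y = 16

Answer: 16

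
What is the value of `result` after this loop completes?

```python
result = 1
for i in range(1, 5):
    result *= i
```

4! = 24
`result` takes the values: 1 → 2 → 6 → 24

Answer: 24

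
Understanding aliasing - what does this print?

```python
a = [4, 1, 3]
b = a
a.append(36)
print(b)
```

Key concept: basic list aliasing.
Step by step:
`a = [4, 1, 3]` → a = [4, 1, 3]
`b = a` → b = [4, 1, 3] (same object as a)
`a.append(36)` → a = [4, 1, 3, 36] (same object as b); b = [4, 1, 3, 36] (same object as a)
`print(b)` → prints [4, 1, 3, 36]

Answer: [4, 1, 3, 36]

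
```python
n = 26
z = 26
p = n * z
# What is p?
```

Trace:
`n = 26` → n = 26
`z = 26` → z = 26
`p = n * z` → p = 676
So p = 676

Answer: 676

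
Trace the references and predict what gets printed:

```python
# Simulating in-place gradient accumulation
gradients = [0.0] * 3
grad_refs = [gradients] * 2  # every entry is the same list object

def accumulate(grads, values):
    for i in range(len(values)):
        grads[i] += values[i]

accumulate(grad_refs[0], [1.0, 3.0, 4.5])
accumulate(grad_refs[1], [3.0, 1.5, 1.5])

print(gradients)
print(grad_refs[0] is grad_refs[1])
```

Key concept: gradient accumulation aliasing.
Step by step:
`gradients = [0.0] * 3` → gradients = [0.0, 0.0, 0.0]
`grad_refs = [gradients] * 2` → grad_refs = [[0.0, 0.0, 0.0], [0.0, 0.0, 0.0]]
`accumulate(grad_refs[0], [1.0, 3.0, 4.5])` → gradients = [1.0, 3.0, 4.5]; grad_refs = [[1.0, 3.0, 4.5], [1.0, 3.0, 4.5]]
`accumulate(grad_refs[1], [3.0, 1.5, 1.5])` → gradients = [4.0, 4.5, 6.0]; grad_refs = [[4.0, 4.5, 6.0], [4.0, 4.5, 6.0]]
`print(gradients)` → prints [4.0, 4.5, 6.0]
`print(grad_refs[0] is grad_refs[1])` → prints True

Answer:
[4.0, 4.5, 6.0]
True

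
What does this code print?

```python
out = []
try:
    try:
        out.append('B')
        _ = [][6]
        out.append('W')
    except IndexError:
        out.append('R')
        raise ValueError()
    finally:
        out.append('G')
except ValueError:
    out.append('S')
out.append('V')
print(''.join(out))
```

Execution trace: 'B' (inner try body) → 'R' (inner except IndexError) → 'G' (inner finally) → 'S' (outer except ValueError) → 'V' (after the try/except). Output: BRGSV

Answer: BRGSV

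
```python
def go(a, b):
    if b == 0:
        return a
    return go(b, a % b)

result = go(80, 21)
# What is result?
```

go(80, 21) -> go(21, 17) -> go(17, 4) -> go(4, 1) -> go(1, 0) -> 1

Answer: 1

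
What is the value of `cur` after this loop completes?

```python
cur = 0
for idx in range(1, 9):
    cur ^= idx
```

XOR of 1 to 8
`cur` takes the values: 0 → 1 → 3 → 0 → 4 → 1 → 7 → 0 → 8

Answer: 8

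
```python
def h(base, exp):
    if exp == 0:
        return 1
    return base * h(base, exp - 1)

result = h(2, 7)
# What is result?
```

h(2, 7) = 2 * 2 * 2 * 2 * 2 * 2 * 2 = 128

Answer: 128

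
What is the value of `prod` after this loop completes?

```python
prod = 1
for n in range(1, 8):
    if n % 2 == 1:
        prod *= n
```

Product of odd numbers 1 to 7
`prod` takes the values: 1 → 3 → 15 → 105

Answer: 105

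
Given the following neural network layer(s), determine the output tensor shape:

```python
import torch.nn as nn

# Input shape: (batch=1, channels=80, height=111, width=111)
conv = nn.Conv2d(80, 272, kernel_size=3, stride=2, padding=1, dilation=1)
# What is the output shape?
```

Input: (1, 80, 111, 111) -> Output: (1, 272, 56, 56)

Answer: (1, 272, 56, 56)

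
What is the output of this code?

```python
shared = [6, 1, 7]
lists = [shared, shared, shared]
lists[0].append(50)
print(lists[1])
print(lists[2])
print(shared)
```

Key concept: list of same reference.
Step by step:
`shared = [6, 1, 7]` → shared = [6, 1, 7]
`lists = [shared, shared, shared]` → lists = [[6, 1, 7], [6, 1, 7], [6, 1, 7]]
`lists[0].append(50)` → shared = [6, 1, 7, 50]; lists = [[6, 1, 7, 50], [6, 1, 7, 50], [6, 1, 7, 50]]
`print(lists[1])` → prints [6, 1, 7, 50]
`print(lists[2])` → prints [6, 1, 7, 50]
`print(shared)` → prints [6, 1, 7, 50]

Answer:
[6, 1, 7, 50]
[6, 1, 7, 50]
[6, 1, 7, 50]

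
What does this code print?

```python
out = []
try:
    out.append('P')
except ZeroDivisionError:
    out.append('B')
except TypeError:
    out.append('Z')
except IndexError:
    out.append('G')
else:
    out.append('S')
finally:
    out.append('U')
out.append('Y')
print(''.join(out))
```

Execution trace: 'P' (try body, no exception) → 'S' (else) → 'U' (finally) → 'Y' (after the try/except). Output: PSUY

Answer: PSUY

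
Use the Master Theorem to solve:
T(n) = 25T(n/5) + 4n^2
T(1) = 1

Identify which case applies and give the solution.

a=25, b=5, f(n)=4n^2. log_5(25) = 2. Since c=2 = 2, Case 2 applies: T(n) = Θ(n^log_b(a) · log n) = O(n^2 log n).

Answer: O(n^2 log n) - Case 2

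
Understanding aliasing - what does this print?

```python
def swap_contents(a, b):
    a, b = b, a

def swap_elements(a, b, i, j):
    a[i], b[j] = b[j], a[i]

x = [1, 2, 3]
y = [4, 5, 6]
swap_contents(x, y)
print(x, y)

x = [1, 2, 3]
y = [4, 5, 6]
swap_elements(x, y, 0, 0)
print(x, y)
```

Key concept: parameter rebinding vs mutation.
Step by step:
`x = [1, 2, 3]` → x = [1, 2, 3]
`y = [4, 5, 6]` → y = [4, 5, 6]
`swap_contents(x, y)` → no visible change to tracked variables
`print(x, y)` → prints [1, 2, 3] [4, 5, 6]
`x = [1, 2, 3]` → x = [1, 2, 3]
`y = [4, 5, 6]` → y = [4, 5, 6]
`swap_elements(x, y, 0, 0)` → x = [4, 2, 3]; y = [1, 5, 6]
`print(x, y)` → prints [4, 2, 3] [1, 5, 6]

Answer:
[1, 2, 3] [4, 5, 6]
[4, 2, 3] [1, 5, 6]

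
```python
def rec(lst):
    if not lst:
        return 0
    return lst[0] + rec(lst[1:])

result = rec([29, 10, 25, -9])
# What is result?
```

29 + 10 + 25 + (-9) + 0 = 55

Answer: 55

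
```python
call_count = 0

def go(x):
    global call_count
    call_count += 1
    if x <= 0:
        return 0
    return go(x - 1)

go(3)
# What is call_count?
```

Linear recursion stepping by 1: 4 calls from x=3 down to ≤0.

Answer: 4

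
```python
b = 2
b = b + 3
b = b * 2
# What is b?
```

Trace:
`b = 2` → b = 2
`b = b + 3` → b = 5
`b = b * 2` → b = 10
So b = 10

Answer: 10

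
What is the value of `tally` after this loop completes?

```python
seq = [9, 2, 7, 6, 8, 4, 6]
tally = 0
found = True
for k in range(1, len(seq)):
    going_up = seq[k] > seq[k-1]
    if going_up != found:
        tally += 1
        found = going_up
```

Count direction changes in [9, 2, 7, 6, 8, 4, 6]
`tally` takes the values: 0 → 1 → 2 → 3 → 4 → 5 → 6

Answer: 6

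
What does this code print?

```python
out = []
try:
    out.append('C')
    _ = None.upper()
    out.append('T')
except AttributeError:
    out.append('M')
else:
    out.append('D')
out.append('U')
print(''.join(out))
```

Execution trace: 'C' (try body) → 'M' (except AttributeError) → 'U' (after the try/except). Output: CMU

Answer: CMU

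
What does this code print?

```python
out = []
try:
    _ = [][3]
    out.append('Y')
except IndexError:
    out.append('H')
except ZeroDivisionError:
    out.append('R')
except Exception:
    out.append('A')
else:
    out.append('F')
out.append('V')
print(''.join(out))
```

Execution trace: 'H' (except IndexError) → 'V' (after the try/except). Output: HV

Answer: HV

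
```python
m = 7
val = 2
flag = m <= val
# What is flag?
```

Trace:
`m = 7` → m = 7
`val = 2` → val = 2
`flag = m <= val` → flag = False
So flag = False

Answer: False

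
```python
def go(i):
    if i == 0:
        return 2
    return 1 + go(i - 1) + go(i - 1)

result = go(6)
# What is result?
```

go(i) = 1 + 2·go(i-1), go(0)=2. Closed form: (2+1)·2^6 - 1 = 191.

Answer: 191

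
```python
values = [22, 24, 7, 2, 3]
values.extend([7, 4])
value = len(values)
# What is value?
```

Trace:
`values = [22, 24, 7, 2, 3]` → values = [22, 24, 7, 2, 3]
`values.extend([7, 4])` → values = [22, 24, 7, 2, 3, 7, 4]
`value = len(values)` → value = 7
So value = 7

Answer: 7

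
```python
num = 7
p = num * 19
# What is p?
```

Trace:
`num = 7` → num = 7
`p = num * 19` → p = 133
So p = 133

Answer: 133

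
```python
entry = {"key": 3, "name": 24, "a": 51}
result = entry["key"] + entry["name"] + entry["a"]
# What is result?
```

Trace:
`entry = {"key": 3, "name": 24, "a": 51}` → entry = {'key': 3, 'name': 24, 'a': 51}
`result = entry["key"] + entry["name"] + entry["a"]` → result = 78
So result = 78

Answer: 78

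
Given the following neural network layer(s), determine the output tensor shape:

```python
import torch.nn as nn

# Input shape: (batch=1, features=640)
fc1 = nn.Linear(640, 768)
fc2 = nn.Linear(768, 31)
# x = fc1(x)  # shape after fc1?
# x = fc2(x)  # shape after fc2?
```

Input: (1, 640) -> after fc1: (1, 768) -> Output: (1, 31)

Answer: (1, 31)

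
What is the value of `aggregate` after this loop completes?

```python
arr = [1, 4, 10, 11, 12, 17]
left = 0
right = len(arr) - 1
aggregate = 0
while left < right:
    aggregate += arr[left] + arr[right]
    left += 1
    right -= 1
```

Sum of pairs from ends
`aggregate` takes the values: 0 → 18 → 34 → 55

Answer: 55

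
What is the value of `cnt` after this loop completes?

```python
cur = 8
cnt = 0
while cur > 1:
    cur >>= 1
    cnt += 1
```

Count right shifts until 1
`cnt` takes the values: 0 → 1 → 2 → 3

Answer: 3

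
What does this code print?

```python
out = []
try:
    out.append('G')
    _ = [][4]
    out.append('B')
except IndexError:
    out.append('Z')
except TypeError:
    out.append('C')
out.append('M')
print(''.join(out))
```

Execution trace: 'G' (try body) → 'Z' (except IndexError) → 'M' (after the try/except). Output: GZM

Answer: GZM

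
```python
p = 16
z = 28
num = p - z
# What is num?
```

Trace:
`p = 16` → p = 16
`z = 28` → z = 28
`num = p - z` → num = -12
So num = -12

Answer: -12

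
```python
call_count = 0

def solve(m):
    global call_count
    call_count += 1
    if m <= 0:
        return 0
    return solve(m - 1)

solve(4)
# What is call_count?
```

Linear recursion stepping by 1: 5 calls from m=4 down to ≤0.

Answer: 5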